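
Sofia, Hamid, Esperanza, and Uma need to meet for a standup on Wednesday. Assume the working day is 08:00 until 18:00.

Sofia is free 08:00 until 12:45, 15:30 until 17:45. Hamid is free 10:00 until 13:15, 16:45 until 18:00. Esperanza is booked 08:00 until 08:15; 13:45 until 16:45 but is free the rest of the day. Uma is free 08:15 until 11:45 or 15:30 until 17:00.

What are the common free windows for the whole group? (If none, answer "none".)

10:00-11:45, 16:45-17:00

Sofia free: 08:00-12:45, 15:30-17:45.
Hamid free: 10:00-13:15, 16:45-18:00.
Esperanza free: 08:15-13:45, 16:45-18:00 (invert busy blocks within the working day).
Uma free: 08:15-11:45, 15:30-17:00.
Sofia ∩ Hamid: 10:00-12:45, 16:45-17:45.
Sofia ∩ Hamid ∩ Esperanza: 10:00-12:45, 16:45-17:45.
Sofia ∩ Hamid ∩ Esperanza ∩ Uma: 10:00-11:45, 16:45-17:00.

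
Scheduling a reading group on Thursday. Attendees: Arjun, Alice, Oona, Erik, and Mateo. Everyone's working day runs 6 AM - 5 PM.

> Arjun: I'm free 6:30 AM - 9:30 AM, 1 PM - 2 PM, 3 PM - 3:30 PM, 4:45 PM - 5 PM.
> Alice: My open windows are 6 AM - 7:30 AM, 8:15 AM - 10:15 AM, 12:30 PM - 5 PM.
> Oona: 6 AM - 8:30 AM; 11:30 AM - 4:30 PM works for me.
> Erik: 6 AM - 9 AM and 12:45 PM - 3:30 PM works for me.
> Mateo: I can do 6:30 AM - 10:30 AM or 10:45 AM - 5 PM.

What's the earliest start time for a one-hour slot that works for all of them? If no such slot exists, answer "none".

Arjun ∩ Alice: 06:30-07:30, 08:15-09:30, 13:00-14:00, 15:00-15:30, 16:45-17:00.
Arjun ∩ Alice ∩ Oona: 06:30-07:30, 08:15-08:30, 13:00-14:00, 15:00-15:30.
Arjun ∩ Alice ∩ Oona ∩ Erik: 06:30-07:30, 08:15-08:30, 13:00-14:00, 15:00-15:30.
Arjun ∩ Alice ∩ Oona ∩ Erik ∩ Mateo: 06:30-07:30, 08:15-08:30, 13:00-14:00, 15:00-15:30.
The first common window of at least 60 minutes is 06:30-07:30, so the earliest start is 06:30.

06:30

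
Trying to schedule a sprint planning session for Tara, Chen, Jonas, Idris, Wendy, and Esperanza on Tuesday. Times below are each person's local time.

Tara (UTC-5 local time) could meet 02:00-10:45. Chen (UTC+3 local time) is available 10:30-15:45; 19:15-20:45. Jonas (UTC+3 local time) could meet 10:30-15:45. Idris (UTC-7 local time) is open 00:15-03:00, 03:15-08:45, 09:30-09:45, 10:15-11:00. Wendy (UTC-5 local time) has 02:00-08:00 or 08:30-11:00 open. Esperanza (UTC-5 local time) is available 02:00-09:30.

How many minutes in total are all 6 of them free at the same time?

Tara in UTC: 07:00-15:45 (add 5h to convert from UTC-5).
Chen in UTC: 07:30-12:45, 16:15-17:45 (subtract 3h to convert from UTC+3).
Jonas in UTC: 07:30-12:45 (subtract 3h to convert from UTC+3).
Idris in UTC: 07:15-10:00, 10:15-15:45, 16:30-16:45, 17:15-18:00 (add 7h to convert from UTC-7).
Wendy in UTC: 07:00-13:00, 13:30-16:00 (add 5h to convert from UTC-5).
Esperanza in UTC: 07:00-14:30 (add 5h to convert from UTC-5).
Tara ∩ Chen: 07:30-12:45.
Tara ∩ Chen ∩ Jonas: 07:30-12:45.
Tara ∩ Chen ∩ Jonas ∩ Idris: 07:30-10:00, 10:15-12:45.
Tara ∩ Chen ∩ Jonas ∩ Idris ∩ Wendy: 07:30-10:00, 10:15-12:45.
Tara ∩ Chen ∩ Jonas ∩ Idris ∩ Wendy ∩ Esperanza: 07:30-10:00, 10:15-12:45.
Summing the common windows: 150 + 150 = 300 minutes.

300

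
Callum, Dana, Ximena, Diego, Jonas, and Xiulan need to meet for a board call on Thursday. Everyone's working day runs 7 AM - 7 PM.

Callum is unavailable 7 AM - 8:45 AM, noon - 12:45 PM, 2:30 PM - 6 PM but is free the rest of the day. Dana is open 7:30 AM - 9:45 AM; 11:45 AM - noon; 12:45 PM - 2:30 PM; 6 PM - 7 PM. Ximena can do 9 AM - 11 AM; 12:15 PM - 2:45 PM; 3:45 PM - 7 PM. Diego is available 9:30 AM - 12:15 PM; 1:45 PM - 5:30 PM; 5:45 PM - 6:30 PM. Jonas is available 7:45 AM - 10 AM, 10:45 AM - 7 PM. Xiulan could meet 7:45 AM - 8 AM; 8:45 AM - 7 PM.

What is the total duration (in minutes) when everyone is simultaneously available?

Callum free: 08:45-12:00, 12:45-14:30, 18:00-19:00 (invert busy blocks within the working day).
Dana free: 07:30-09:45, 11:45-12:00, 12:45-14:30, 18:00-19:00.
Ximena free: 09:00-11:00, 12:15-14:45, 15:45-19:00.
Diego free: 09:30-12:15, 13:45-17:30, 17:45-18:30.
Jonas free: 07:45-10:00, 10:45-19:00.
Xiulan free: 07:45-08:00, 08:45-19:00.
Callum ∩ Dana: 08:45-09:45, 11:45-12:00, 12:45-14:30, 18:00-19:00.
Callum ∩ Dana ∩ Ximena: 09:00-09:45, 12:45-14:30, 18:00-19:00.
Callum ∩ Dana ∩ Ximena ∩ Diego: 09:30-09:45, 13:45-14:30, 18:00-18:30.
Callum ∩ Dana ∩ Ximena ∩ Diego ∩ Jonas: 09:30-09:45, 13:45-14:30, 18:00-18:30.
Callum ∩ Dana ∩ Ximena ∩ Diego ∩ Jonas ∩ Xiulan: 09:30-09:45, 13:45-14:30, 18:00-18:30.
Those are the intersection windows.
Summing the common windows: 15 + 45 + 30 = 90 minutes.

90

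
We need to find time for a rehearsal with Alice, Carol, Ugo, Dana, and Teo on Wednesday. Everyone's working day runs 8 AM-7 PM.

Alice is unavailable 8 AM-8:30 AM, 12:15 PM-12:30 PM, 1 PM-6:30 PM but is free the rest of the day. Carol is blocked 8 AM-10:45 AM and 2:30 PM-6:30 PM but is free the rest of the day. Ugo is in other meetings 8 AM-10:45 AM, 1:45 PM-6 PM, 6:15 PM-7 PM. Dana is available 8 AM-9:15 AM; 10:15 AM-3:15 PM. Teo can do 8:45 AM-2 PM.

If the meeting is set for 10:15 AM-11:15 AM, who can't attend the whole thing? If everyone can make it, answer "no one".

Alice free: 08:30-12:15, 12:30-13:00, 18:30-19:00 (invert busy blocks within the working day).
Carol free: 10:45-14:30, 18:30-19:00 (invert busy blocks within the working day).
Ugo free: 10:45-13:45, 18:00-18:15 (invert busy blocks within the working day).
Dana free: 08:00-09:15, 10:15-15:15.
Teo free: 08:45-14:00.
Alice: free for 10:15-11:15. Carol: not fully free for 10:15-11:15. Ugo: not fully free for 10:15-11:15. Dana: free for 10:15-11:15. Teo: free for 10:15-11:15.

Carol, Ugo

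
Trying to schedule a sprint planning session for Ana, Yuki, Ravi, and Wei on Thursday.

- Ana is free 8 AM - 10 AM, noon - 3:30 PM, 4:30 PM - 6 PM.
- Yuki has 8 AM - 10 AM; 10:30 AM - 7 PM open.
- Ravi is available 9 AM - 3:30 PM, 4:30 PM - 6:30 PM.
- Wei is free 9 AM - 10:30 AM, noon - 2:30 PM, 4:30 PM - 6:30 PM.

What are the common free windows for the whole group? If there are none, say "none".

09:00-10:00, 12:00-14:30, 16:30-18:00

Ana ∩ Yuki: 08:00-10:00, 12:00-15:30, 16:30-18:00.
Ana ∩ Yuki ∩ Ravi: 09:00-10:00, 12:00-15:30, 16:30-18:00.
Ana ∩ Yuki ∩ Ravi ∩ Wei: 09:00-10:00, 12:00-14:30, 16:30-18:00.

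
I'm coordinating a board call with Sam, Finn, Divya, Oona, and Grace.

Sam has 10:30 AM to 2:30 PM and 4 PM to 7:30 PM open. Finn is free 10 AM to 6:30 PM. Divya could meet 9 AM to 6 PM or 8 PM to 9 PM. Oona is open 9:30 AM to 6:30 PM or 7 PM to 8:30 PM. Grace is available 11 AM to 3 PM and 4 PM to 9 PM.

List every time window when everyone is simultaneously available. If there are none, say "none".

Sam ∩ Finn: 10:30-14:30, 16:00-18:30.
Sam ∩ Finn ∩ Divya: 10:30-14:30, 16:00-18:00.
Sam ∩ Finn ∩ Divya ∩ Oona: 10:30-14:30, 16:00-18:00.
Sam ∩ Finn ∩ Divya ∩ Oona ∩ Grace: 11:00-14:30, 16:00-18:00.
So the common availability across everyone is 11:00-14:30, 16:00-18:00.

11:00-14:30, 16:00-18:00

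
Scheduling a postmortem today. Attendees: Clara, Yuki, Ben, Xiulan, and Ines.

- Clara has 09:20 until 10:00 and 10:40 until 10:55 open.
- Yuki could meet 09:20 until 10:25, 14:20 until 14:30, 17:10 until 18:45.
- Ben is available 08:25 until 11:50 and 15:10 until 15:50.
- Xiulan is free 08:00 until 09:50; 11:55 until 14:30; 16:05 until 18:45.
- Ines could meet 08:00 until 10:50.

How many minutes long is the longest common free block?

30

Clara ∩ Yuki: 09:20-10:00.
Clara ∩ Yuki ∩ Ben: 09:20-10:00.
Clara ∩ Yuki ∩ Ben ∩ Xiulan: 09:20-09:50.
Clara ∩ Yuki ∩ Ben ∩ Xiulan ∩ Ines: 09:20-09:50.
The longest is 09:20-09:50 at 30 minutes.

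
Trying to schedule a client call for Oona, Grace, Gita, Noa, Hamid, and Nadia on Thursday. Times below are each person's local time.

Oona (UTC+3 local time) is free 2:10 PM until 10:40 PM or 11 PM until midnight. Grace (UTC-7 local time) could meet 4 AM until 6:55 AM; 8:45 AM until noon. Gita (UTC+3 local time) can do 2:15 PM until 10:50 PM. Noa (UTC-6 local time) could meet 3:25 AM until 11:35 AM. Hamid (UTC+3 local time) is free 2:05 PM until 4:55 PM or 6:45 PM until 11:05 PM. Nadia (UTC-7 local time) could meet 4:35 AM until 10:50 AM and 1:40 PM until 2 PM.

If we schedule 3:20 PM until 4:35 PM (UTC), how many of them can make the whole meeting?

Oona in UTC: 11:10-19:40, 20:00-21:00 (subtract 3h to convert from UTC+3).
Grace in UTC: 11:00-13:55, 15:45-19:00 (add 7h to convert from UTC-7).
Gita in UTC: 11:15-19:50 (subtract 3h to convert from UTC+3).
Noa in UTC: 09:25-17:35 (add 6h to convert from UTC-6).
Hamid in UTC: 11:05-13:55, 15:45-20:05 (subtract 3h to convert from UTC+3).
Nadia in UTC: 11:35-17:50, 20:40-21:00 (add 7h to convert from UTC-7).
Oona, Gita, Noa, and Nadia can make the full 15:20-16:35 slot — that's 4.

4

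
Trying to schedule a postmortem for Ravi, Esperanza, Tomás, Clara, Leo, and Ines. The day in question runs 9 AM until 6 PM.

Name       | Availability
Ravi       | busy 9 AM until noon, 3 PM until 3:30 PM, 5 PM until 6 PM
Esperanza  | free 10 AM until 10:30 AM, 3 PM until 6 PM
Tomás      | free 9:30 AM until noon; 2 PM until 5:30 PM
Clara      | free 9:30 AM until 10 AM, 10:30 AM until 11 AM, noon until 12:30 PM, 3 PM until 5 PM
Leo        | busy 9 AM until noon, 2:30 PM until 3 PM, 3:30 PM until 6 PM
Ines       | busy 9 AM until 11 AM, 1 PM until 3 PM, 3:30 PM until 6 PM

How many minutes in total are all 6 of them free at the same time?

0

Ravi free: 12:00-15:00, 15:30-17:00 (invert busy blocks within the working day).
Esperanza free: 10:00-10:30, 15:00-18:00.
Tomás free: 09:30-12:00, 14:00-17:30.
Clara free: 09:30-10:00, 10:30-11:00, 12:00-12:30, 15:00-17:00.
Leo free: 12:00-14:30, 15:00-15:30 (invert busy blocks within the working day).
Ines free: 11:00-13:00, 15:00-15:30 (invert busy blocks within the working day).
Ravi ∩ Esperanza: 15:30-17:00.
Ravi ∩ Esperanza ∩ Tomás: 15:30-17:00.
Ravi ∩ Esperanza ∩ Tomás ∩ Clara: 15:30-17:00.
Ravi ∩ Esperanza ∩ Tomás ∩ Clara ∩ Leo: ∅.
Ravi ∩ Esperanza ∩ Tomás ∩ Clara ∩ Leo ∩ Ines: ∅.
There is no time when everyone is free.
There is no common window, so the total is 0 minutes.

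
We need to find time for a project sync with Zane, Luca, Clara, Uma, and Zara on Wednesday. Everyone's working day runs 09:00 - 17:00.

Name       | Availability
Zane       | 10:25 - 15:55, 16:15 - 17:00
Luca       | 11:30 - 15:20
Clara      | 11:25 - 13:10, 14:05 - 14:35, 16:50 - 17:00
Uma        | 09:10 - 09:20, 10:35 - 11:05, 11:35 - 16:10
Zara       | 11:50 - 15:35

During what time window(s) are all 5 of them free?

11:50-13:10, 14:05-14:35

Zane ∩ Luca: 11:30-15:20.
Zane ∩ Luca ∩ Clara: 11:30-13:10, 14:05-14:35.
Zane ∩ Luca ∩ Clara ∩ Uma: 11:35-13:10, 14:05-14:35.
Zane ∩ Luca ∩ Clara ∩ Uma ∩ Zara: 11:50-13:10, 14:05-14:35.
So the common availability across everyone is 11:50-13:10, 14:05-14:35.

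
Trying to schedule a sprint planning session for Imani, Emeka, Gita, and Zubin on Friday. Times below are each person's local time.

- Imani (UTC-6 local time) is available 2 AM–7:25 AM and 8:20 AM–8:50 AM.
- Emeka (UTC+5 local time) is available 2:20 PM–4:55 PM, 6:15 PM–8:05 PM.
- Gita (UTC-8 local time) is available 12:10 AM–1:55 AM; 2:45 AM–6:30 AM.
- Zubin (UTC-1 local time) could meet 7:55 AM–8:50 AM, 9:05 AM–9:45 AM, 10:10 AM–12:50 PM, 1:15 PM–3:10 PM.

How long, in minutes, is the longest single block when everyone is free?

Imani in UTC: 08:00-13:25, 14:20-14:50 (add 6h to convert from UTC-6).
Emeka in UTC: 09:20-11:55, 13:15-15:05 (subtract 5h to convert from UTC+5).
Gita in UTC: 08:10-09:55, 10:45-14:30 (add 8h to convert from UTC-8).
Zubin in UTC: 08:55-09:50, 10:05-10:45, 11:10-13:50, 14:15-16:10 (add 1h to convert from UTC-1).
Imani ∩ Emeka: 09:20-11:55, 13:15-13:25, 14:20-14:50.
Imani ∩ Emeka ∩ Gita: 09:20-09:55, 10:45-11:55, 13:15-13:25, 14:20-14:30.
Imani ∩ Emeka ∩ Gita ∩ Zubin: 09:20-09:50, 11:10-11:55, 13:15-13:25, 14:20-14:30.
The longest is 11:10-11:55 at 45 minutes.

45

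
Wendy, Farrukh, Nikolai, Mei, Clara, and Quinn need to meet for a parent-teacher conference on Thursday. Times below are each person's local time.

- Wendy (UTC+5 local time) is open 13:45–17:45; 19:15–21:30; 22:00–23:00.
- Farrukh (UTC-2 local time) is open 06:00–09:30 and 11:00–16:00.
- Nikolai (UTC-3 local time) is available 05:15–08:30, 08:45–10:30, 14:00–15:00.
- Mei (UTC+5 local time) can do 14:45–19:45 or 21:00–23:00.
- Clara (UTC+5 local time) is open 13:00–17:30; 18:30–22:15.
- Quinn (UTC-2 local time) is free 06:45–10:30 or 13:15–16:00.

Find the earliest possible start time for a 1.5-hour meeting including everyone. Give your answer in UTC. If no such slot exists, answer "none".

Wendy in UTC: 08:45-12:45, 14:15-16:30, 17:00-18:00 (subtract 5h to convert from UTC+5).
Farrukh in UTC: 08:00-11:30, 13:00-18:00 (add 2h to convert from UTC-2).
Nikolai in UTC: 08:15-11:30, 11:45-13:30, 17:00-18:00 (add 3h to convert from UTC-3).
Mei in UTC: 09:45-14:45, 16:00-18:00 (subtract 5h to convert from UTC+5).
Clara in UTC: 08:00-12:30, 13:30-17:15 (subtract 5h to convert from UTC+5).
Quinn in UTC: 08:45-12:30, 15:15-18:00 (add 2h to convert from UTC-2).
Wendy ∩ Farrukh: 08:45-11:30, 14:15-16:30, 17:00-18:00.
Wendy ∩ Farrukh ∩ Nikolai: 08:45-11:30, 17:00-18:00.
Wendy ∩ Farrukh ∩ Nikolai ∩ Mei: 09:45-11:30, 17:00-18:00.
Wendy ∩ Farrukh ∩ Nikolai ∩ Mei ∩ Clara: 09:45-11:30, 17:00-17:15.
Wendy ∩ Farrukh ∩ Nikolai ∩ Mei ∩ Clara ∩ Quinn: 09:45-11:30, 17:00-17:15.
The first common window of at least 90 minutes is 09:45-11:30, so the earliest start is 09:45.

09:45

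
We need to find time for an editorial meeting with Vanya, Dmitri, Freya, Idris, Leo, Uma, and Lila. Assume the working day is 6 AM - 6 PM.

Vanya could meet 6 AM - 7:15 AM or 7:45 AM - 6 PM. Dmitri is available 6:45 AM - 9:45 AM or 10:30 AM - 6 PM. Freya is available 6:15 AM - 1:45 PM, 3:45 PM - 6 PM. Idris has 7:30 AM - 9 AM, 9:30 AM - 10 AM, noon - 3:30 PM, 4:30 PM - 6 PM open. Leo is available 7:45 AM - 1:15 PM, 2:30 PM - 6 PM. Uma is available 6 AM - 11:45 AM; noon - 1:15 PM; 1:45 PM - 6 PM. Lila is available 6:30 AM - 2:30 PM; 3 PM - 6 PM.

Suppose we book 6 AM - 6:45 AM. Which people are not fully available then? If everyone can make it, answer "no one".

Vanya: free for 06:00-06:45. Dmitri: not fully free for 06:00-06:45. Freya: not fully free for 06:00-06:45. Idris: not fully free for 06:00-06:45. Leo: not fully free for 06:00-06:45. Uma: free for 06:00-06:45. Lila: not fully free for 06:00-06:45.

Dmitri, Freya, Idris, Leo, Lila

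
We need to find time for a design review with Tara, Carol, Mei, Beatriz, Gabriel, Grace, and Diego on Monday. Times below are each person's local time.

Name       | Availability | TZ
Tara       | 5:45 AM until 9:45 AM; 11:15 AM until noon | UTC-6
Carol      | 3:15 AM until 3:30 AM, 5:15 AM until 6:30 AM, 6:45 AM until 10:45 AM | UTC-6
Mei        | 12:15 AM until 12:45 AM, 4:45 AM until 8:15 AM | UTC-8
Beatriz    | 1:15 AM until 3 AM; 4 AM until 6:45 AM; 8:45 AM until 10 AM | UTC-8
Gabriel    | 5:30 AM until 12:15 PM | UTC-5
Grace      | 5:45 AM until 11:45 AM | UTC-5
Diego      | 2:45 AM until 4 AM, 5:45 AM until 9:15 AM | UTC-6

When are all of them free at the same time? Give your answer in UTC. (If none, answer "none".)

Tara in UTC: 11:45-15:45, 17:15-18:00 (add 6h to convert from UTC-6).
Carol in UTC: 09:15-09:30, 11:15-12:30, 12:45-16:45 (add 6h to convert from UTC-6).
Mei in UTC: 08:15-08:45, 12:45-16:15 (add 8h to convert from UTC-8).
Beatriz in UTC: 09:15-11:00, 12:00-14:45, 16:45-18:00 (add 8h to convert from UTC-8).
Gabriel in UTC: 10:30-17:15 (add 5h to convert from UTC-5).
Grace in UTC: 10:45-16:45 (add 5h to convert from UTC-5).
Diego in UTC: 08:45-10:00, 11:45-15:15 (add 6h to convert from UTC-6).
Tara ∩ Carol: 11:45-12:30, 12:45-15:45.
Tara ∩ Carol ∩ Mei: 12:45-15:45.
Tara ∩ Carol ∩ Mei ∩ Beatriz: 12:45-14:45.
Tara ∩ Carol ∩ Mei ∩ Beatriz ∩ Gabriel: 12:45-14:45.
Tara ∩ Carol ∩ Mei ∩ Beatriz ∩ Gabriel ∩ Grace: 12:45-14:45.
Tara ∩ Carol ∩ Mei ∩ Beatriz ∩ Gabriel ∩ Grace ∩ Diego: 12:45-14:45.
Those are the intersection windows.

12:45-14:45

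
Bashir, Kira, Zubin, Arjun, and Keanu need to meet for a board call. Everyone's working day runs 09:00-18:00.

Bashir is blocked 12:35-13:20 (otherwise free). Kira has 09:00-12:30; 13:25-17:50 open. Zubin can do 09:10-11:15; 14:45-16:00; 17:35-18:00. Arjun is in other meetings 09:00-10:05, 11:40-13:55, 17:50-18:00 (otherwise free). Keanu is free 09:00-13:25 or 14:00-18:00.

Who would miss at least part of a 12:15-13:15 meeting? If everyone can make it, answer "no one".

Arjun, Bashir, Kira, Zubin

Bashir free: 09:00-12:35, 13:20-18:00 (invert busy blocks within the working day).
Kira free: 09:00-12:30, 13:25-17:50.
Zubin free: 09:10-11:15, 14:45-16:00, 17:35-18:00.
Arjun free: 10:05-11:40, 13:55-17:50 (invert busy blocks within the working day).
Keanu free: 09:00-13:25, 14:00-18:00.
Bashir: not fully free for 12:15-13:15. Kira: not fully free for 12:15-13:15. Zubin: not fully free for 12:15-13:15. Arjun: not fully free for 12:15-13:15. Keanu: free for 12:15-13:15.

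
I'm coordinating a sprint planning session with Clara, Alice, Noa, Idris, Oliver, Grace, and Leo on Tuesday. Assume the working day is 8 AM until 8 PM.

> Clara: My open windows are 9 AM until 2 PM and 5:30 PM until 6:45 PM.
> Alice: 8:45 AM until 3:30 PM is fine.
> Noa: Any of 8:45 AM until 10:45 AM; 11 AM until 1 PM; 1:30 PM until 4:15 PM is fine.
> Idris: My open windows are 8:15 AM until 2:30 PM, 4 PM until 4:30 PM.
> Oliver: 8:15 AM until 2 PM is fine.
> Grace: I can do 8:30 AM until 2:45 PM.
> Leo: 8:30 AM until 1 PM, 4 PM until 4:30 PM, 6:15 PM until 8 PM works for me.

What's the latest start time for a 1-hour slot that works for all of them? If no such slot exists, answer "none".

Clara ∩ Alice: 09:00-14:00.
Clara ∩ Alice ∩ Noa: 09:00-10:45, 11:00-13:00, 13:30-14:00.
Clara ∩ Alice ∩ Noa ∩ Idris: 09:00-10:45, 11:00-13:00, 13:30-14:00.
Clara ∩ Alice ∩ Noa ∩ Idris ∩ Oliver: 09:00-10:45, 11:00-13:00, 13:30-14:00.
Clara ∩ Alice ∩ Noa ∩ Idris ∩ Oliver ∩ Grace: 09:00-10:45, 11:00-13:00, 13:30-14:00.
Clara ∩ Alice ∩ Noa ∩ Idris ∩ Oliver ∩ Grace ∩ Leo: 09:00-10:45, 11:00-13:00.
Those are the intersection windows.
The last common window of at least 60 minutes is 11:00-13:00; a 60-minute meeting can start as late as 12:00 and still end by 13:00.

12:00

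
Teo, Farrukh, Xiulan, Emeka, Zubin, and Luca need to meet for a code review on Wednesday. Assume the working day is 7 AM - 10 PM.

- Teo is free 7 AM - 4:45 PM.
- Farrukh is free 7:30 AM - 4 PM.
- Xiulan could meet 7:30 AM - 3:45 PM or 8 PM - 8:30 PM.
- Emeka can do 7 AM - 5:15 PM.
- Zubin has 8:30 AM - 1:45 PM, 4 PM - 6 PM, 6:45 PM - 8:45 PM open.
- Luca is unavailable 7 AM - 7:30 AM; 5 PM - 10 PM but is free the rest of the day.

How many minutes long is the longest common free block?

Teo free: 07:00-16:45.
Farrukh free: 07:30-16:00.
Xiulan free: 07:30-15:45, 20:00-20:30.
Emeka free: 07:00-17:15.
Zubin free: 08:30-13:45, 16:00-18:00, 18:45-20:45.
Luca free: 07:30-17:00 (invert busy blocks within the working day).
Teo ∩ Farrukh: 07:30-16:00.
Teo ∩ Farrukh ∩ Xiulan: 07:30-15:45.
Teo ∩ Farrukh ∩ Xiulan ∩ Emeka: 07:30-15:45.
Teo ∩ Farrukh ∩ Xiulan ∩ Emeka ∩ Zubin: 08:30-13:45.
Teo ∩ Farrukh ∩ Xiulan ∩ Emeka ∩ Zubin ∩ Luca: 08:30-13:45.
The longest is 08:30-13:45 at 315 minutes.

315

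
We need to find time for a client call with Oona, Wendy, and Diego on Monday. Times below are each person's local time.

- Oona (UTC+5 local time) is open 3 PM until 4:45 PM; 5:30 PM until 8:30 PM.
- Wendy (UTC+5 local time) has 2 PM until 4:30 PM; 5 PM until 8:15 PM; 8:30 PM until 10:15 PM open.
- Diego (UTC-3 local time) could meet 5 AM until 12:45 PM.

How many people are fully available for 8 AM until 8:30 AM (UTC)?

1

Oona in UTC: 10:00-11:45, 12:30-15:30 (subtract 5h to convert from UTC+5).
Wendy in UTC: 09:00-11:30, 12:00-15:15, 15:30-17:15 (subtract 5h to convert from UTC+5).
Diego in UTC: 08:00-15:45 (add 3h to convert from UTC-3).
Diego can make the full 08:00-08:30 slot — that's 1.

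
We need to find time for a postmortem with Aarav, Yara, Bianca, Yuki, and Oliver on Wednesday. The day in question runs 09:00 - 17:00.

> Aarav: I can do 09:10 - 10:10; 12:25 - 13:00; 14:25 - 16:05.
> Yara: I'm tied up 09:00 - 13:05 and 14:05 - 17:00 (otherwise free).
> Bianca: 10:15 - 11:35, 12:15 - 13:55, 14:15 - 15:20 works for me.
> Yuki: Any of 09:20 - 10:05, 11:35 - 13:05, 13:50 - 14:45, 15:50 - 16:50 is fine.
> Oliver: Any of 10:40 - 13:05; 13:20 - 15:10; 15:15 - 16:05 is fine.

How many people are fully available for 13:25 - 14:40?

Aarav free: 09:10-10:10, 12:25-13:00, 14:25-16:05.
Yara free: 13:05-14:05 (invert busy blocks within the working day).
Bianca free: 10:15-11:35, 12:15-13:55, 14:15-15:20.
Yuki free: 09:20-10:05, 11:35-13:05, 13:50-14:45, 15:50-16:50.
Oliver free: 10:40-13:05, 13:20-15:10, 15:15-16:05.
Oliver can make the full 13:25-14:40 slot — that's 1.

1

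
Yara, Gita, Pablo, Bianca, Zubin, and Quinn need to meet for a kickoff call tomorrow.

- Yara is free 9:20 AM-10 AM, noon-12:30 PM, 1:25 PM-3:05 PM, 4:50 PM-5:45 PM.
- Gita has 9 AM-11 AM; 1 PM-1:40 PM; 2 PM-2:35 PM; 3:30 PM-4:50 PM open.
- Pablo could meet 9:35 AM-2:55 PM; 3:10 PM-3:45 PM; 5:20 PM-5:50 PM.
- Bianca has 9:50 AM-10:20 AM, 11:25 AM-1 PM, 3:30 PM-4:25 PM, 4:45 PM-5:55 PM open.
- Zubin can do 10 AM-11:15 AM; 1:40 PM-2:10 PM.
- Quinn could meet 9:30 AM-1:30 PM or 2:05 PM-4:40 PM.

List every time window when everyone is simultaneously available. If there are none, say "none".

none

Yara ∩ Gita: 09:20-10:00, 13:25-13:40, 14:00-14:35.
Yara ∩ Gita ∩ Pablo: 09:35-10:00, 13:25-13:40, 14:00-14:35.
Yara ∩ Gita ∩ Pablo ∩ Bianca: 09:50-10:00.
Yara ∩ Gita ∩ Pablo ∩ Bianca ∩ Zubin: ∅.
Yara ∩ Gita ∩ Pablo ∩ Bianca ∩ Zubin ∩ Quinn: ∅.
There is no time when everyone is free.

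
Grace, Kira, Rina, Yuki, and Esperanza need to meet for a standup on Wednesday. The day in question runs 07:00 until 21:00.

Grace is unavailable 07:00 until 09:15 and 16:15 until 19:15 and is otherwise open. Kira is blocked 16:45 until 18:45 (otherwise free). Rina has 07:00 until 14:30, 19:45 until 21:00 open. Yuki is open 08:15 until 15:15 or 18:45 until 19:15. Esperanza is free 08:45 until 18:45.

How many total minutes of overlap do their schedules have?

Grace free: 09:15-16:15, 19:15-21:00 (invert busy blocks within the working day).
Kira free: 07:00-16:45, 18:45-21:00 (invert busy blocks within the working day).
Rina free: 07:00-14:30, 19:45-21:00.
Yuki free: 08:15-15:15, 18:45-19:15.
Esperanza free: 08:45-18:45.
Grace ∩ Kira: 09:15-16:15, 19:15-21:00.
Grace ∩ Kira ∩ Rina: 09:15-14:30, 19:45-21:00.
Grace ∩ Kira ∩ Rina ∩ Yuki: 09:15-14:30.
Grace ∩ Kira ∩ Rina ∩ Yuki ∩ Esperanza: 09:15-14:30.
That's a single block of 315 minutes.

315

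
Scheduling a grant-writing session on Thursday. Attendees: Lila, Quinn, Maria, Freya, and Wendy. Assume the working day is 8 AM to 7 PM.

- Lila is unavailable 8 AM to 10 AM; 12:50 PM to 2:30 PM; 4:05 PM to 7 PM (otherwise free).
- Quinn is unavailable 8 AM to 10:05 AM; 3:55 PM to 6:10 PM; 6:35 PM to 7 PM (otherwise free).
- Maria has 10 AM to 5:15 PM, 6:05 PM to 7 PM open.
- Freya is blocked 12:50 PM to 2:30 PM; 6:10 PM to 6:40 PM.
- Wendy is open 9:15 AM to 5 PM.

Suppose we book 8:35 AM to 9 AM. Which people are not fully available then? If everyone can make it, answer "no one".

Lila free: 10:00-12:50, 14:30-16:05 (invert busy blocks within the working day).
Quinn free: 10:05-15:55, 18:10-18:35 (invert busy blocks within the working day).
Maria free: 10:00-17:15, 18:05-19:00.
Freya free: 08:00-12:50, 14:30-18:10, 18:40-19:00 (invert busy blocks within the working day).
Wendy free: 09:15-17:00.
Lila: not fully free for 08:35-09:00. Quinn: not fully free for 08:35-09:00. Maria: not fully free for 08:35-09:00. Freya: free for 08:35-09:00. Wendy: not fully free for 08:35-09:00.

Lila, Maria, Quinn, Wendy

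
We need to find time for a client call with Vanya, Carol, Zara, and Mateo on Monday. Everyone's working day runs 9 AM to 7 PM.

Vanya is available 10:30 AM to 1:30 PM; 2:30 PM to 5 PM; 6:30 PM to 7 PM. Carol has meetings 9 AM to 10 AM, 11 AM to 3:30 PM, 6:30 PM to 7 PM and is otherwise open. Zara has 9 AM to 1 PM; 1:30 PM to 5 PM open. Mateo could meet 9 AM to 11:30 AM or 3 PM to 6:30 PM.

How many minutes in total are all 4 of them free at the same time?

120

Vanya free: 10:30-13:30, 14:30-17:00, 18:30-19:00.
Carol free: 10:00-11:00, 15:30-18:30 (invert busy blocks within the working day).
Zara free: 09:00-13:00, 13:30-17:00.
Mateo free: 09:00-11:30, 15:00-18:30.
Vanya ∩ Carol: 10:30-11:00, 15:30-17:00.
Vanya ∩ Carol ∩ Zara: 10:30-11:00, 15:30-17:00.
Vanya ∩ Carol ∩ Zara ∩ Mateo: 10:30-11:00, 15:30-17:00.
Summing the common windows: 30 + 90 = 120 minutes.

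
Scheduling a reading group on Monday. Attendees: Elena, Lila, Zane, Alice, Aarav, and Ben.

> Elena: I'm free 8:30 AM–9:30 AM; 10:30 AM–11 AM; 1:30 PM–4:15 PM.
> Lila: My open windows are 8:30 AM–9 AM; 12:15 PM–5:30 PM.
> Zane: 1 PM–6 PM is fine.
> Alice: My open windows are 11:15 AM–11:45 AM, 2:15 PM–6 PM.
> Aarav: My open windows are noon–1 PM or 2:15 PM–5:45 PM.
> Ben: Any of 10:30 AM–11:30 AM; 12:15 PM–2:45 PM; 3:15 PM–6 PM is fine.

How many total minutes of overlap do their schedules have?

Elena ∩ Lila: 08:30-09:00, 13:30-16:15.
Elena ∩ Lila ∩ Zane: 13:30-16:15.
Elena ∩ Lila ∩ Zane ∩ Alice: 14:15-16:15.
Elena ∩ Lila ∩ Zane ∩ Alice ∩ Aarav: 14:15-16:15.
Elena ∩ Lila ∩ Zane ∩ Alice ∩ Aarav ∩ Ben: 14:15-14:45, 15:15-16:15.
So the common availability across everyone is 14:15-14:45, 15:15-16:15.
Summing the common windows: 30 + 60 = 90 minutes.

90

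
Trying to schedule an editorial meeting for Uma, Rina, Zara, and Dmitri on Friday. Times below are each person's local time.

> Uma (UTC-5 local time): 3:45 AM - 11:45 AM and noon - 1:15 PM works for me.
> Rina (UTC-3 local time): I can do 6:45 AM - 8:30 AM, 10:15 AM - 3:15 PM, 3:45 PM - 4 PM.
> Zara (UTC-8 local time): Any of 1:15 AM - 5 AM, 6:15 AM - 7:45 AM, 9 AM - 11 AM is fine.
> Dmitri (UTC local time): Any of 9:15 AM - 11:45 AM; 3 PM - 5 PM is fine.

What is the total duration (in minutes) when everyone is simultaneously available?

Uma in UTC: 08:45-16:45, 17:00-18:15 (add 5h to convert from UTC-5).
Rina in UTC: 09:45-11:30, 13:15-18:15, 18:45-19:00 (add 3h to convert from UTC-3).
Zara in UTC: 09:15-13:00, 14:15-15:45, 17:00-19:00 (add 8h to convert from UTC-8).
Dmitri in UTC: 09:15-11:45, 15:00-17:00.
Uma ∩ Rina: 09:45-11:30, 13:15-16:45, 17:00-18:15.
Uma ∩ Rina ∩ Zara: 09:45-11:30, 14:15-15:45, 17:00-18:15.
Uma ∩ Rina ∩ Zara ∩ Dmitri: 09:45-11:30, 15:00-15:45.
Summing the common windows: 105 + 45 = 150 minutes.

150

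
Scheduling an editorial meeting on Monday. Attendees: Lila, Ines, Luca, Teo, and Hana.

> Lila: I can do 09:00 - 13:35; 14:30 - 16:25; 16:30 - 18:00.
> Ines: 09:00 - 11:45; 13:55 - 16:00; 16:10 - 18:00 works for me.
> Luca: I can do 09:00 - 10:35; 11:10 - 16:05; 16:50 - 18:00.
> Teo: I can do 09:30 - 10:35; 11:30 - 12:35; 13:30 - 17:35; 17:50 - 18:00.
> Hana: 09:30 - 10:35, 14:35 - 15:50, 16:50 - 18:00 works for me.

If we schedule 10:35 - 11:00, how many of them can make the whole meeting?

Lila and Ines can make the full 10:35-11:00 slot — that's 2.

2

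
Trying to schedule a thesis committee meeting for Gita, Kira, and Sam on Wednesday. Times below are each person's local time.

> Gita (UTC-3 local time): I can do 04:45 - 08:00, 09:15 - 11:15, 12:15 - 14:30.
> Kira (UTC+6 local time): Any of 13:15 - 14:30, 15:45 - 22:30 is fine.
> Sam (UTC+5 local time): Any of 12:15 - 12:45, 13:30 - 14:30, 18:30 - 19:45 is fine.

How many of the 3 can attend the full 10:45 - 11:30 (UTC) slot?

Gita in UTC: 07:45-11:00, 12:15-14:15, 15:15-17:30 (add 3h to convert from UTC-3).
Kira in UTC: 07:15-08:30, 09:45-16:30 (subtract 6h to convert from UTC+6).
Sam in UTC: 07:15-07:45, 08:30-09:30, 13:30-14:45 (subtract 5h to convert from UTC+5).
Kira can make the full 10:45-11:30 slot — that's 1.

1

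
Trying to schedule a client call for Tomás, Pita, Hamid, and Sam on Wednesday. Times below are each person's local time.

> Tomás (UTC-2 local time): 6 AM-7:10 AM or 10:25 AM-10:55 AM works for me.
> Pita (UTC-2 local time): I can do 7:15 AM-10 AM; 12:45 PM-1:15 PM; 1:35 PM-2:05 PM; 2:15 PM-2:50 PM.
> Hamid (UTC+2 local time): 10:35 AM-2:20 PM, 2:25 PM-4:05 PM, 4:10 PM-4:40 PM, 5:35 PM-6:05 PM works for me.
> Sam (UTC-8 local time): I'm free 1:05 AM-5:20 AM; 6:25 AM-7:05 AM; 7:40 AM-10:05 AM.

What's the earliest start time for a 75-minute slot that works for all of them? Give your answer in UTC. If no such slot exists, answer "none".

none

Tomás in UTC: 08:00-09:10, 12:25-12:55 (add 2h to convert from UTC-2).
Pita in UTC: 09:15-12:00, 14:45-15:15, 15:35-16:05, 16:15-16:50 (add 2h to convert from UTC-2).
Hamid in UTC: 08:35-12:20, 12:25-14:05, 14:10-14:40, 15:35-16:05 (subtract 2h to convert from UTC+2).
Sam in UTC: 09:05-13:20, 14:25-15:05, 15:40-18:05 (add 8h to convert from UTC-8).
Tomás ∩ Pita: ∅.
Tomás ∩ Pita ∩ Hamid: ∅.
Tomás ∩ Pita ∩ Hamid ∩ Sam: ∅.
There is no time when everyone is free.
No common window is at least 75 minutes long.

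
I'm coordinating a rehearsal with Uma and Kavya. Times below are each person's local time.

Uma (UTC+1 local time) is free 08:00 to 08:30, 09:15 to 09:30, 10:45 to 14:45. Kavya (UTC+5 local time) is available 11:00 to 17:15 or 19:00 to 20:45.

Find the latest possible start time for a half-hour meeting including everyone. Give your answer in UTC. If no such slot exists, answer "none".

Uma in UTC: 07:00-07:30, 08:15-08:30, 09:45-13:45 (subtract 1h to convert from UTC+1).
Kavya in UTC: 06:00-12:15, 14:00-15:45 (subtract 5h to convert from UTC+5).
Uma ∩ Kavya: 07:00-07:30, 08:15-08:30, 09:45-12:15.
The last common window of at least 30 minutes is 09:45-12:15; a 30-minute meeting can start as late as 11:45 and still end by 12:15.

11:45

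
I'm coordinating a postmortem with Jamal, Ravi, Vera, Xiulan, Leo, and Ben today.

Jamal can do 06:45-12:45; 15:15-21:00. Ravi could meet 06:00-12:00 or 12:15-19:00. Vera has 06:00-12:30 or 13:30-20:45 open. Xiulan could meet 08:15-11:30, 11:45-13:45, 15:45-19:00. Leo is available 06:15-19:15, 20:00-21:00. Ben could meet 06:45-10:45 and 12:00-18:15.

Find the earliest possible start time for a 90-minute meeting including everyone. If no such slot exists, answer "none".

08:15

Jamal ∩ Ravi: 06:45-12:00, 12:15-12:45, 15:15-19:00.
Jamal ∩ Ravi ∩ Vera: 06:45-12:00, 12:15-12:30, 15:15-19:00.
Jamal ∩ Ravi ∩ Vera ∩ Xiulan: 08:15-11:30, 11:45-12:00, 12:15-12:30, 15:45-19:00.
Jamal ∩ Ravi ∩ Vera ∩ Xiulan ∩ Leo: 08:15-11:30, 11:45-12:00, 12:15-12:30, 15:45-19:00.
Jamal ∩ Ravi ∩ Vera ∩ Xiulan ∩ Leo ∩ Ben: 08:15-10:45, 12:15-12:30, 15:45-18:15.
The first common window of at least 90 minutes is 08:15-10:45, so the earliest start is 08:15.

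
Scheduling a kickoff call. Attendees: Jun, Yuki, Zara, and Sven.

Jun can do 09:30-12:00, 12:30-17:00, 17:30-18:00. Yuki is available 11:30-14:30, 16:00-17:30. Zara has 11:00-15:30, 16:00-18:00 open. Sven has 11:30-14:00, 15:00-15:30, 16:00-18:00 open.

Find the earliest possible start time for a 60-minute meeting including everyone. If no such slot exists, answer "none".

Jun ∩ Yuki: 11:30-12:00, 12:30-14:30, 16:00-17:00.
Jun ∩ Yuki ∩ Zara: 11:30-12:00, 12:30-14:30, 16:00-17:00.
Jun ∩ Yuki ∩ Zara ∩ Sven: 11:30-12:00, 12:30-14:00, 16:00-17:00.
The first common window of at least 60 minutes is 12:30-14:00, so the earliest start is 12:30.

12:30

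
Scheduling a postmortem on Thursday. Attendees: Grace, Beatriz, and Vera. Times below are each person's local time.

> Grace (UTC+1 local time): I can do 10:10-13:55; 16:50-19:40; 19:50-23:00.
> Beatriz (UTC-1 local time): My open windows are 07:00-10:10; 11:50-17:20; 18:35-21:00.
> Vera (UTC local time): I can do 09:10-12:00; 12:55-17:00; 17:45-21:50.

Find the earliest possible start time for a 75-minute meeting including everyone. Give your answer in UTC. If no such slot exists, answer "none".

09:10

Grace in UTC: 09:10-12:55, 15:50-18:40, 18:50-22:00 (subtract 1h to convert from UTC+1).
Beatriz in UTC: 08:00-11:10, 12:50-18:20, 19:35-22:00 (add 1h to convert from UTC-1).
Vera in UTC: 09:10-12:00, 12:55-17:00, 17:45-21:50.
Grace ∩ Beatriz: 09:10-11:10, 12:50-12:55, 15:50-18:20, 19:35-22:00.
Grace ∩ Beatriz ∩ Vera: 09:10-11:10, 15:50-17:00, 17:45-18:20, 19:35-21:50.
The first common window of at least 75 minutes is 09:10-11:10, so the earliest start is 09:10.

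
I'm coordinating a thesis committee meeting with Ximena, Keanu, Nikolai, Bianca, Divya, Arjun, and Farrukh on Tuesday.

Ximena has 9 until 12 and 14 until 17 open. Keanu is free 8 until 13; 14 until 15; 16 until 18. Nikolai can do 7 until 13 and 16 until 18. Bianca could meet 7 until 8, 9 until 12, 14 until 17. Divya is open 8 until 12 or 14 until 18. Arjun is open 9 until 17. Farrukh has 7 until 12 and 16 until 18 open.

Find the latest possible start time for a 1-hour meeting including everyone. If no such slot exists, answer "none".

16:00

Ximena ∩ Keanu: 09:00-12:00, 14:00-15:00, 16:00-17:00.
Ximena ∩ Keanu ∩ Nikolai: 09:00-12:00, 16:00-17:00.
Ximena ∩ Keanu ∩ Nikolai ∩ Bianca: 09:00-12:00, 16:00-17:00.
Ximena ∩ Keanu ∩ Nikolai ∩ Bianca ∩ Divya: 09:00-12:00, 16:00-17:00.
Ximena ∩ Keanu ∩ Nikolai ∩ Bianca ∩ Divya ∩ Arjun: 09:00-12:00, 16:00-17:00.
Ximena ∩ Keanu ∩ Nikolai ∩ Bianca ∩ Divya ∩ Arjun ∩ Farrukh: 09:00-12:00, 16:00-17:00.
So the common availability across everyone is 09:00-12:00, 16:00-17:00.
The last common window of at least 60 minutes is 16:00-17:00; a 60-minute meeting can start as late as 16:00 and still end by 17:00.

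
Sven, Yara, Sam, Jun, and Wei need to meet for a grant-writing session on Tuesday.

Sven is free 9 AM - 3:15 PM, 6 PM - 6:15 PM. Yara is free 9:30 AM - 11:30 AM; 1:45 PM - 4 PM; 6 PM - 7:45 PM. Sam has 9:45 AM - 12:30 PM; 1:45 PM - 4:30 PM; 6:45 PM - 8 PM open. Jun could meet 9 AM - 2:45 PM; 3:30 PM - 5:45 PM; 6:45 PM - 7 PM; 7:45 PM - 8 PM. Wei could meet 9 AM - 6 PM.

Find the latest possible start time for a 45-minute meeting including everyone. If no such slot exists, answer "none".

14:00

Sven ∩ Yara: 09:30-11:30, 13:45-15:15, 18:00-18:15.
Sven ∩ Yara ∩ Sam: 09:45-11:30, 13:45-15:15.
Sven ∩ Yara ∩ Sam ∩ Jun: 09:45-11:30, 13:45-14:45.
Sven ∩ Yara ∩ Sam ∩ Jun ∩ Wei: 09:45-11:30, 13:45-14:45.
The last common window of at least 45 minutes is 13:45-14:45; a 45-minute meeting can start as late as 14:00 and still end by 14:45.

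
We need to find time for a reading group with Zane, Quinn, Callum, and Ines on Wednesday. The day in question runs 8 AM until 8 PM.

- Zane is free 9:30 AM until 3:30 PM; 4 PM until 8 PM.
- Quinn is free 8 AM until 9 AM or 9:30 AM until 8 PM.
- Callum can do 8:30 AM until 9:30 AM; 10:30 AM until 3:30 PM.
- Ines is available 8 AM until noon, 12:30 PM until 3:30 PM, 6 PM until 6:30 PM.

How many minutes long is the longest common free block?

180

Zane ∩ Quinn: 09:30-15:30, 16:00-20:00.
Zane ∩ Quinn ∩ Callum: 10:30-15:30.
Zane ∩ Quinn ∩ Callum ∩ Ines: 10:30-12:00, 12:30-15:30.
The longest is 12:30-15:30 at 180 minutes.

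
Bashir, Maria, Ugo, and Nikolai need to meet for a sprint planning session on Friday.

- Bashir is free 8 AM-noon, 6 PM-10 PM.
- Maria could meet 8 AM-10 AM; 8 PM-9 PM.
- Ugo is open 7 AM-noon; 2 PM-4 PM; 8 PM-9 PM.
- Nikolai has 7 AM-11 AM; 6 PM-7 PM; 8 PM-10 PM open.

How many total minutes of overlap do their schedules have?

Bashir ∩ Maria: 08:00-10:00, 20:00-21:00.
Bashir ∩ Maria ∩ Ugo: 08:00-10:00, 20:00-21:00.
Bashir ∩ Maria ∩ Ugo ∩ Nikolai: 08:00-10:00, 20:00-21:00.
Those are the intersection windows.
Summing the common windows: 120 + 60 = 180 minutes.

180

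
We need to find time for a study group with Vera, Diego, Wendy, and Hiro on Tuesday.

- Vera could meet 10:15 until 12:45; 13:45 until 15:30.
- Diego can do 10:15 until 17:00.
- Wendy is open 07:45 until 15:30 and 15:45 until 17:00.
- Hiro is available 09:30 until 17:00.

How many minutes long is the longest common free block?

Vera ∩ Diego: 10:15-12:45, 13:45-15:30.
Vera ∩ Diego ∩ Wendy: 10:15-12:45, 13:45-15:30.
Vera ∩ Diego ∩ Wendy ∩ Hiro: 10:15-12:45, 13:45-15:30.
The longest is 10:15-12:45 at 150 minutes.

150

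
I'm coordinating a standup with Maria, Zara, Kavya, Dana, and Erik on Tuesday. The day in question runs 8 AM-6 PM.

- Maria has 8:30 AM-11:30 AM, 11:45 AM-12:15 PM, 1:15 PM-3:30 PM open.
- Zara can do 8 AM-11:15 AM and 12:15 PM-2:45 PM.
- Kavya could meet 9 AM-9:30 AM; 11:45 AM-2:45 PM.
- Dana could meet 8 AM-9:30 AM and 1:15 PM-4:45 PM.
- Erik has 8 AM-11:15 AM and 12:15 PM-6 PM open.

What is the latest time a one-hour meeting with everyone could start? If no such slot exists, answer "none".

13:45

Maria ∩ Zara: 08:30-11:15, 13:15-14:45.
Maria ∩ Zara ∩ Kavya: 09:00-09:30, 13:15-14:45.
Maria ∩ Zara ∩ Kavya ∩ Dana: 09:00-09:30, 13:15-14:45.
Maria ∩ Zara ∩ Kavya ∩ Dana ∩ Erik: 09:00-09:30, 13:15-14:45.
So the common availability across everyone is 09:00-09:30, 13:15-14:45.
The last common window of at least 60 minutes is 13:15-14:45; a 60-minute meeting can start as late as 13:45 and still end by 14:45.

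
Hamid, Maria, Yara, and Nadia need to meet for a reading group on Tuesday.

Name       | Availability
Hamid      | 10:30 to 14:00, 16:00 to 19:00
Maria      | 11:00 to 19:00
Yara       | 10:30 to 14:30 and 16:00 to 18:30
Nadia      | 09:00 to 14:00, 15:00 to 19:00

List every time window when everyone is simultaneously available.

11:00-14:00, 16:00-18:30

Hamid ∩ Maria: 11:00-14:00, 16:00-19:00.
Hamid ∩ Maria ∩ Yara: 11:00-14:00, 16:00-18:30.
Hamid ∩ Maria ∩ Yara ∩ Nadia: 11:00-14:00, 16:00-18:30.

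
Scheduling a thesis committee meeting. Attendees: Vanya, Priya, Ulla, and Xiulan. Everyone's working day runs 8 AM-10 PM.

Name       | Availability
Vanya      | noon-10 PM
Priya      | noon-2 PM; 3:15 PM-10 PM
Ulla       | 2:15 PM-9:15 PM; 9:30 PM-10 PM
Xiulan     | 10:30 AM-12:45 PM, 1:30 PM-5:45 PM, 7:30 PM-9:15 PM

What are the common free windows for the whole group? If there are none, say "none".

Vanya ∩ Priya: 12:00-14:00, 15:15-22:00.
Vanya ∩ Priya ∩ Ulla: 15:15-21:15, 21:30-22:00.
Vanya ∩ Priya ∩ Ulla ∩ Xiulan: 15:15-17:45, 19:30-21:15.

15:15-17:45, 19:30-21:15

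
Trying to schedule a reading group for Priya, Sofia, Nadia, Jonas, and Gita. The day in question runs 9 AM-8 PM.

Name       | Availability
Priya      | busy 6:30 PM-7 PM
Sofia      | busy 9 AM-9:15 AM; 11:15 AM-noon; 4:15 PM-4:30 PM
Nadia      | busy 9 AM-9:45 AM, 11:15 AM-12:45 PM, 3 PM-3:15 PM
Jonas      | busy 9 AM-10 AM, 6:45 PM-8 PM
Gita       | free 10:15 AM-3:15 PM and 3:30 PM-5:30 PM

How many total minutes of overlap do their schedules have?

300

Priya free: 09:00-18:30, 19:00-20:00 (invert busy blocks within the working day).
Sofia free: 09:15-11:15, 12:00-16:15, 16:30-20:00 (invert busy blocks within the working day).
Nadia free: 09:45-11:15, 12:45-15:00, 15:15-20:00 (invert busy blocks within the working day).
Jonas free: 10:00-18:45 (invert busy blocks within the working day).
Gita free: 10:15-15:15, 15:30-17:30.
Priya ∩ Sofia: 09:15-11:15, 12:00-16:15, 16:30-18:30, 19:00-20:00.
Priya ∩ Sofia ∩ Nadia: 09:45-11:15, 12:45-15:00, 15:15-16:15, 16:30-18:30, 19:00-20:00.
Priya ∩ Sofia ∩ Nadia ∩ Jonas: 10:00-11:15, 12:45-15:00, 15:15-16:15, 16:30-18:30.
Priya ∩ Sofia ∩ Nadia ∩ Jonas ∩ Gita: 10:15-11:15, 12:45-15:00, 15:30-16:15, 16:30-17:30.
So the common availability across everyone is 10:15-11:15, 12:45-15:00, 15:30-16:15, 16:30-17:30.
Summing the common windows: 60 + 135 + 45 + 60 = 300 minutes.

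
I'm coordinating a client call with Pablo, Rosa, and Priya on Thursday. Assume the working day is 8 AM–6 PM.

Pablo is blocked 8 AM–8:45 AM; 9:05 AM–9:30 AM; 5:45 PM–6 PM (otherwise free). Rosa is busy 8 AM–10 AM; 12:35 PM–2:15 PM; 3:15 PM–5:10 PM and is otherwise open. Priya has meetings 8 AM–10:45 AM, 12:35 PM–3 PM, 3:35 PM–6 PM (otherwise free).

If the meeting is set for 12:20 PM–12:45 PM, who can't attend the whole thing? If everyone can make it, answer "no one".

Priya, Rosa

Pablo free: 08:45-09:05, 09:30-17:45 (invert busy blocks within the working day).
Rosa free: 10:00-12:35, 14:15-15:15, 17:10-18:00 (invert busy blocks within the working day).
Priya free: 10:45-12:35, 15:00-15:35 (invert busy blocks within the working day).
Pablo: free for 12:20-12:45. Rosa: not fully free for 12:20-12:45. Priya: not fully free for 12:20-12:45.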